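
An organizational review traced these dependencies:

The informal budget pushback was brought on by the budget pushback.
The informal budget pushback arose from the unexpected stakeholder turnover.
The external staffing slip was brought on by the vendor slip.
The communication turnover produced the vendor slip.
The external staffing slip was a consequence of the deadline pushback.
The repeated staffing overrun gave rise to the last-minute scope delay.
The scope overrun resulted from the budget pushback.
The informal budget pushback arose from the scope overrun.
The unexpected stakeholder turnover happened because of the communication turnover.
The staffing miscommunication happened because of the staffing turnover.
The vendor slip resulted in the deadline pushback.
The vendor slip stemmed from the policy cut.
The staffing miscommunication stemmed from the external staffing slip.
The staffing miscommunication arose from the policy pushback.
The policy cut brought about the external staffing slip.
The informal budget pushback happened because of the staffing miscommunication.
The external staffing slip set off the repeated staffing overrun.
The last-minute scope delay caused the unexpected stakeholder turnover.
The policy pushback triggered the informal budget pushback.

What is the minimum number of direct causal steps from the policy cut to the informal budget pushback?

Shortest chain: the policy cut → the external staffing slip → the staffing miscommunication → the informal budget pushback.

3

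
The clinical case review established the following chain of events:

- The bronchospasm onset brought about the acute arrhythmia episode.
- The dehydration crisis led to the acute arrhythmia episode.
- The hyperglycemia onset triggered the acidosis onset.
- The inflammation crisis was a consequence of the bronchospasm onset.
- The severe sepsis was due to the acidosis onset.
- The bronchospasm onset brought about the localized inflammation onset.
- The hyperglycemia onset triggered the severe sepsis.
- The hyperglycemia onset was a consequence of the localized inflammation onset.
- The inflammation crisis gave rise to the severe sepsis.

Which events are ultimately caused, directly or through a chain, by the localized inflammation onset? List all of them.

the acidosis onset, the hyperglycemia onset, the severe sepsis

Direct effects: the hyperglycemia onset.
2 steps out: the acidosis onset, the severe sepsis.
Not reachable from it: the bronchospasm onset, the acute arrhythmia episode, the inflammation crisis, the dehydration crisis.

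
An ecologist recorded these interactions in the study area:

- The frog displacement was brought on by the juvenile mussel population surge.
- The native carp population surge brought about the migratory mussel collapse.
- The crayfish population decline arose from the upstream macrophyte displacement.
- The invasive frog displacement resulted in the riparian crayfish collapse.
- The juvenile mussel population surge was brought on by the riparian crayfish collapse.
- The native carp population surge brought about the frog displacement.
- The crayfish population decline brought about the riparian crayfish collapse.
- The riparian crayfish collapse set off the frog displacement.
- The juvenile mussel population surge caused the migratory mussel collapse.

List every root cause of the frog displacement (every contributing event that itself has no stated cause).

Tracing upstream from the frog displacement: the frog displacement ← the riparian crayfish collapse ← the crayfish population decline ← the upstream macrophyte displacement.
A separate upstream branch: the frog displacement ← the riparian crayfish collapse ← the invasive frog displacement.
A separate upstream branch: the frog displacement ← the native carp population surge.
Each of those chain origins has no stated cause.

the invasive frog displacement, the native carp population surge, the upstream macrophyte displacement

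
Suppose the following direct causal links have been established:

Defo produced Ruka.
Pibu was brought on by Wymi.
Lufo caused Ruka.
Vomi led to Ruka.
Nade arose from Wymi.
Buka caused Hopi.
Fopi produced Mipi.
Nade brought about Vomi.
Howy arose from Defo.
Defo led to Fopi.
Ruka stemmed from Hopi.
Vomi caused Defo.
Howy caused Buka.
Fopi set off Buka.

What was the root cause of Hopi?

Wymi

Tracing upstream from Hopi: Hopi ← Buka ← Fopi ← Defo ← Vomi ← Nade ← Wymi.
Wymi has no stated cause, so it is the root.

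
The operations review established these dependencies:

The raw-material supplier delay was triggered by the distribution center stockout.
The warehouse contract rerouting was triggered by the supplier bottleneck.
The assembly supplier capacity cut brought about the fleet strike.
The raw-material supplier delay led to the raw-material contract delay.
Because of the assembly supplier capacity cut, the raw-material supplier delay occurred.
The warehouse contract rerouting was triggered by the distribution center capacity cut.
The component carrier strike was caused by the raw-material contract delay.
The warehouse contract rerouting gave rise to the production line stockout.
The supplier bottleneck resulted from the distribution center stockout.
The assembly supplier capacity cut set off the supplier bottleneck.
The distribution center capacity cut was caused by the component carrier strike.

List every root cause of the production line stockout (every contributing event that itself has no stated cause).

the assembly supplier capacity cut, the distribution center stockout

Tracing upstream from the production line stockout: the production line stockout ← the warehouse contract rerouting ← the supplier bottleneck ← the assembly supplier capacity cut.
A separate upstream branch: the production line stockout ← the warehouse contract rerouting ← the supplier bottleneck ← the distribution center stockout.
Each of those chain origins has no stated cause.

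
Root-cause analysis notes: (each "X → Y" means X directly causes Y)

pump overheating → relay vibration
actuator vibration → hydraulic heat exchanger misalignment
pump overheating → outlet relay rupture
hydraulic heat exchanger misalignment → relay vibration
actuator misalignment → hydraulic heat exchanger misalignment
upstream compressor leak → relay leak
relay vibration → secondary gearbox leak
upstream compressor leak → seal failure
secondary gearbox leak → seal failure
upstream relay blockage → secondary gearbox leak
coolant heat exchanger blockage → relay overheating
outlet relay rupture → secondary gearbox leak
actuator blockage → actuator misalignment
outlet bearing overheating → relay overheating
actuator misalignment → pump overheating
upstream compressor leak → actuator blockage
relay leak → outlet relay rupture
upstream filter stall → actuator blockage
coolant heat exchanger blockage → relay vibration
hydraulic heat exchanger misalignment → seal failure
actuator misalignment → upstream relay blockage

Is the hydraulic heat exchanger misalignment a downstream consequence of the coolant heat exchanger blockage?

No

The coolant heat exchanger blockage leads to the relay overheating, the relay vibration, the secondary gearbox leak, the seal failure; the hydraulic heat exchanger misalignment is not among them.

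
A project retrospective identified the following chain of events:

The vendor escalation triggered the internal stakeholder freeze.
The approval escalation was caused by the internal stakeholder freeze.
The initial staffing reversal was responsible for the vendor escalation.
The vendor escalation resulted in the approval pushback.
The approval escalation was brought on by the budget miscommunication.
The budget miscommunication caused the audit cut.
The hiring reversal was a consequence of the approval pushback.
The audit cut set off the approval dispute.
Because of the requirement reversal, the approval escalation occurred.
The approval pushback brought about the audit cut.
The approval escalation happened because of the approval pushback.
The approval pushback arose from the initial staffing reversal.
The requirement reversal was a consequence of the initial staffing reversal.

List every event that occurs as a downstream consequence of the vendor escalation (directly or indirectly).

Direct effects: the internal stakeholder freeze, the approval pushback.
2 steps out: the approval escalation, the audit cut, the hiring reversal.
3 steps out: the approval dispute.
Not reachable from it: the initial staffing reversal, the requirement reversal, the budget miscommunication.

the approval dispute, the approval escalation, the approval pushback, the audit cut, the hiring reversal, the internal stakeholder freeze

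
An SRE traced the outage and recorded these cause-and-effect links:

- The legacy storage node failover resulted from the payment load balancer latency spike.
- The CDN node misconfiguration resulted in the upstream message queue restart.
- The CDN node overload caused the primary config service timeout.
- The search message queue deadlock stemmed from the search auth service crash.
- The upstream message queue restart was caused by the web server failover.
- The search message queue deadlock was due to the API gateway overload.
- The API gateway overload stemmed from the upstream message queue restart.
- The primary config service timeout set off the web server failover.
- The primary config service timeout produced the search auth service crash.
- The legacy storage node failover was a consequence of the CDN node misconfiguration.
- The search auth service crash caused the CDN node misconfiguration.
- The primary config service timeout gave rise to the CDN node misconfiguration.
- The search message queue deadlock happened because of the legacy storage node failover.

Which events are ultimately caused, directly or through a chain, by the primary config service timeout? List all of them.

the API gateway overload, the CDN node misconfiguration, the legacy storage node failover, the search auth service crash, the search message queue deadlock, the upstream message queue restart, the web server failover

Direct effects: the search auth service crash, the web server failover, the CDN node misconfiguration.
2 steps out: the upstream message queue restart, the legacy storage node failover, the search message queue deadlock.
3 steps out: the API gateway overload.
Not reachable from it: the CDN node overload, the payment load balancer latency spike.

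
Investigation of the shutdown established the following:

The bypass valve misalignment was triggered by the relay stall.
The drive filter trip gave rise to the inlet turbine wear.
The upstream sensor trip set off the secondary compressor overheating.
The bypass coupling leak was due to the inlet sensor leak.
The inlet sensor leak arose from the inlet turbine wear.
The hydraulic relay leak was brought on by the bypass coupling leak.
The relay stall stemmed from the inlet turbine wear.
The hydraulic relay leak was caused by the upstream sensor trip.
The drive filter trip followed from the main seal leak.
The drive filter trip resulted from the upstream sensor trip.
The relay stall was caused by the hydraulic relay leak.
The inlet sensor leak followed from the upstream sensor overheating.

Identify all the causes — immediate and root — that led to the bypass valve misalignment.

the bypass coupling leak, the drive filter trip, the hydraulic relay leak, the inlet sensor leak, the inlet turbine wear, the main seal leak, the relay stall, the upstream sensor overheating, the upstream sensor trip

Immediate cause of the bypass valve misalignment: the relay stall.
Further upstream: the upstream sensor trip, the main seal leak, the drive filter trip, the inlet turbine wear, the upstream sensor overheating, the inlet sensor leak, the bypass coupling leak, the hydraulic relay leak.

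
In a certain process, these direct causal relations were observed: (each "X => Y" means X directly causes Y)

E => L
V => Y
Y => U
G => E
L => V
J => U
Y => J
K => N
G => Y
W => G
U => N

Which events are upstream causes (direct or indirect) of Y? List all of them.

E, G, L, V, W

Immediate causes of Y: G, V.
Further upstream: W, E, L.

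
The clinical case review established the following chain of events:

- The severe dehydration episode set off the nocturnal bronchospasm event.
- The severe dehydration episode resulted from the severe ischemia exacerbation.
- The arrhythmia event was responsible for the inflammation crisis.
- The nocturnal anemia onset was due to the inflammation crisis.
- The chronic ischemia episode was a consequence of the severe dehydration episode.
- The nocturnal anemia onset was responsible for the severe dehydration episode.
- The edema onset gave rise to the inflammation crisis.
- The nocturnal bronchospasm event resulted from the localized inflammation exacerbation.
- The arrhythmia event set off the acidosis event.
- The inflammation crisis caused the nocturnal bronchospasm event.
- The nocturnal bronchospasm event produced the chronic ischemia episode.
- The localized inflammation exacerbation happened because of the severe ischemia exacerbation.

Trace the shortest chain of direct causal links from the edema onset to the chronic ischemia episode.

the edema onset → the inflammation crisis → the nocturnal bronchospasm event → the chronic ischemia episode

the edema onset → the inflammation crisis
the inflammation crisis → the nocturnal bronchospasm event
the nocturnal bronchospasm event → the chronic ischemia episode
Length: 3 steps.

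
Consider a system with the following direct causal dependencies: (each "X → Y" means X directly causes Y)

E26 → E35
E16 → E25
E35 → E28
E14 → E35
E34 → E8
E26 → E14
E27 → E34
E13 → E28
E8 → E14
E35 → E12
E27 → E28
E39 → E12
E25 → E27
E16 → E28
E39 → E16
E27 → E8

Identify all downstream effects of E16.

Direct effects: E25, E28.
2 steps out: E27.
3 steps out: E34, E8.
4 steps out: E14.
5 steps out: E35.
6 steps out: E12.
Not reachable from it: E39, E26, E13.

E12, E14, E25, E27, E28, E34, E35, E8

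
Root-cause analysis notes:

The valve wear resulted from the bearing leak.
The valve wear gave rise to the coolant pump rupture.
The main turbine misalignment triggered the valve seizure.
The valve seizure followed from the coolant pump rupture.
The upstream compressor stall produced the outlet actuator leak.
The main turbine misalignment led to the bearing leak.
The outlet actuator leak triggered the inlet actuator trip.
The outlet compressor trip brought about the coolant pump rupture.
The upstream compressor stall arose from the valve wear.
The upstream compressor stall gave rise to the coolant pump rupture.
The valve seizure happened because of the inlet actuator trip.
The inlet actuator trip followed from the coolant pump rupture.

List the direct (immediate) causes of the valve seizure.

Upstream contributors include the bearing leak, the valve wear, the upstream compressor stall, the outlet actuator leak, the outlet compressor trip, but only the coolant pump rupture, the inlet actuator trip, the main turbine misalignment feed directly into the valve seizure.

the coolant pump rupture, the inlet actuator trip, the main turbine misalignment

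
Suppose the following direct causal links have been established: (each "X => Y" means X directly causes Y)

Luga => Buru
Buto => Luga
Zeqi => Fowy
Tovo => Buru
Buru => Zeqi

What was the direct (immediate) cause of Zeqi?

Upstream contributors include Buto, Luga, Tovo, but only Buru feeds directly into Zeqi.

Buru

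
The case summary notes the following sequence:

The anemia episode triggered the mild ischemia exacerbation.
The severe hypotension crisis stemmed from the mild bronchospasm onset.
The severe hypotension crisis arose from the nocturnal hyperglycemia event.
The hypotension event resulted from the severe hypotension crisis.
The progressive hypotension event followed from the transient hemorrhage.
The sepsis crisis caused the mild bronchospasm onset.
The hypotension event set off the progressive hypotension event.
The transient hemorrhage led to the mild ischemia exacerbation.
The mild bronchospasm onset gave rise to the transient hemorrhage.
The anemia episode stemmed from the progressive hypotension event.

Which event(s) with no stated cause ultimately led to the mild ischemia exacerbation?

the nocturnal hyperglycemia event, the sepsis crisis

Tracing upstream from the mild ischemia exacerbation: the mild ischemia exacerbation ← the transient hemorrhage ← the mild bronchospasm onset ← the sepsis crisis.
A separate upstream branch: the mild ischemia exacerbation ← the anemia episode ← the progressive hypotension event ← the hypotension event ← the severe hypotension crisis ← the nocturnal hyperglycemia event.
Each of those chain origins has no stated cause.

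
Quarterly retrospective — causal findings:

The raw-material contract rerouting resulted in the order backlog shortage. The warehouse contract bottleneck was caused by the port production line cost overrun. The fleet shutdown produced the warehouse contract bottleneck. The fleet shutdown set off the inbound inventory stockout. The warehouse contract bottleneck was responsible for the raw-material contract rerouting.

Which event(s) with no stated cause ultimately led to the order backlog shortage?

Tracing upstream from the order backlog shortage: the order backlog shortage ← the raw-material contract rerouting ← the warehouse contract bottleneck ← the fleet shutdown.
A separate upstream branch: the order backlog shortage ← the raw-material contract rerouting ← the warehouse contract bottleneck ← the port production line cost overrun.
Each of those chain origins has no stated cause.

the fleet shutdown, the port production line cost overrun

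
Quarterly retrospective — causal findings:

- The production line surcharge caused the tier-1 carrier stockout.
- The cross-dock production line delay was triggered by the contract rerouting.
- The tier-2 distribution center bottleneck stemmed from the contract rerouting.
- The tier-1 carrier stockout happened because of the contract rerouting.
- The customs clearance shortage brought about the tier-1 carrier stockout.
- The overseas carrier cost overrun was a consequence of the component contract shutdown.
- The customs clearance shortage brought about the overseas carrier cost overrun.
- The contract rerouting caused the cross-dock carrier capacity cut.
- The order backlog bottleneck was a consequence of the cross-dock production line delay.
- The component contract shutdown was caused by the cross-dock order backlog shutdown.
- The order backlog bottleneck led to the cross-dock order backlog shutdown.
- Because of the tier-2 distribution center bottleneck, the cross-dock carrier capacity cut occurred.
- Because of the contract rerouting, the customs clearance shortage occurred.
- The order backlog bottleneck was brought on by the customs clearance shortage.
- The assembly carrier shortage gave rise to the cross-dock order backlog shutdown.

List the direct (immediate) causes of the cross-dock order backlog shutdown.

the assembly carrier shortage, the order backlog bottleneck

Upstream contributors include the contract rerouting, the cross-dock production line delay, the customs clearance shortage, but only the assembly carrier shortage, the order backlog bottleneck feed directly into the cross-dock order backlog shutdown.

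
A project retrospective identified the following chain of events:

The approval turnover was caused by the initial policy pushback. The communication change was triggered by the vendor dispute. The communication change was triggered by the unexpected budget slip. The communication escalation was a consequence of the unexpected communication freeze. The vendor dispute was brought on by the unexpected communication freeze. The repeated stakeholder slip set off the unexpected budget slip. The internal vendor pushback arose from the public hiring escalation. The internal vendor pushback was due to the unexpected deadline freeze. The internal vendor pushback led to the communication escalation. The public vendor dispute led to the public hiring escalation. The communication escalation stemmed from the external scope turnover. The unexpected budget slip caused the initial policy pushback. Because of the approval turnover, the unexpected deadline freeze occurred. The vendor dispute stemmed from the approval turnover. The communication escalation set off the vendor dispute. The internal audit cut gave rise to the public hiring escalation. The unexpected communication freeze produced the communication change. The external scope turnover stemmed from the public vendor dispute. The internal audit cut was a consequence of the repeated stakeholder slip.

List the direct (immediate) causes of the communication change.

the unexpected budget slip, the unexpected communication freeze, the vendor dispute

Upstream contributors include the repeated stakeholder slip, the public vendor dispute, the initial policy pushback, the external scope turnover, the approval turnover, the unexpected deadline freeze, the internal audit cut, the public hiring escalation, the internal vendor pushback, the communication escalation, but only the unexpected budget slip, the unexpected communication freeze, the vendor dispute feed directly into the communication change.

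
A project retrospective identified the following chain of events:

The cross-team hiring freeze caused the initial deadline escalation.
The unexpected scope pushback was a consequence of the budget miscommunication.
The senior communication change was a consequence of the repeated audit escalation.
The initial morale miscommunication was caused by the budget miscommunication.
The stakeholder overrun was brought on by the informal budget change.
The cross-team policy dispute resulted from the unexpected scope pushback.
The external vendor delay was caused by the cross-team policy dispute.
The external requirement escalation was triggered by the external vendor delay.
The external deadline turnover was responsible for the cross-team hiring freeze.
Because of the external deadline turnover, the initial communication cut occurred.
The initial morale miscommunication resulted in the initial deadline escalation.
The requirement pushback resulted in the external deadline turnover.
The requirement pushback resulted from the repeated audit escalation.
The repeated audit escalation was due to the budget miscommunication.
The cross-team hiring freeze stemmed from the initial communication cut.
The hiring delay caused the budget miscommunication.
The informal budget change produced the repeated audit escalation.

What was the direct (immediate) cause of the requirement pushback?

the repeated audit escalation

Upstream contributors include the hiring delay, the informal budget change, the budget miscommunication, but only the repeated audit escalation feeds directly into the requirement pushback.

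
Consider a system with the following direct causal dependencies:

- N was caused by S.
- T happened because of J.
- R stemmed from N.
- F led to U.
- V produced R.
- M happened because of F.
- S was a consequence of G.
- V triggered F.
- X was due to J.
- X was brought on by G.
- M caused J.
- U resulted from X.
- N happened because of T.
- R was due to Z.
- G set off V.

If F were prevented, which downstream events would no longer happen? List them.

J, M, T

Downstream of F: M, J, X, T, U, N, R.
Of those, still caused via another path: X, U, N, R.
The remainder have no surviving cause.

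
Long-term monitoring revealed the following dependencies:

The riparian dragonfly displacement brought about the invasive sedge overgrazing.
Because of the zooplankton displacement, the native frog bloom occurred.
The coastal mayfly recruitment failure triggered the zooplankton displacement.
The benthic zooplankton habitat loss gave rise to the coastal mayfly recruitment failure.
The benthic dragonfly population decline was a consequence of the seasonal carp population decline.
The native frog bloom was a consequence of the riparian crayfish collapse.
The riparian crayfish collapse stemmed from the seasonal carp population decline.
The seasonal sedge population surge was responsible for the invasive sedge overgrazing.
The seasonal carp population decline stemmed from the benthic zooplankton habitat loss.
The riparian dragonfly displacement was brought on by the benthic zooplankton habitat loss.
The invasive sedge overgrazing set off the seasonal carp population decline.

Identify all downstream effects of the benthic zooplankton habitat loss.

Direct effects: the coastal mayfly recruitment failure, the riparian dragonfly displacement, the seasonal carp population decline.
2 steps out: the invasive sedge overgrazing, the benthic dragonfly population decline, the riparian crayfish collapse, the zooplankton displacement.
3 steps out: the native frog bloom.
Not reachable from it: the seasonal sedge population surge.

the benthic dragonfly population decline, the coastal mayfly recruitment failure, the invasive sedge overgrazing, the native frog bloom, the riparian crayfish collapse, the riparian dragonfly displacement, the seasonal carp population decline, the zooplankton displacement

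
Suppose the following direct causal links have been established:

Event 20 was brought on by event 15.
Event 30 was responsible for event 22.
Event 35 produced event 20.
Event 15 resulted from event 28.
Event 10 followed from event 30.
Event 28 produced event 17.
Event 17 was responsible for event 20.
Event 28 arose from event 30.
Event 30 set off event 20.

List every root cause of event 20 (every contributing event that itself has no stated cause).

event 30, event 35

Tracing upstream from event 20: event 20 ← event 30.
A separate upstream branch: event 20 ← event 35.
Each of those chain origins has no stated cause.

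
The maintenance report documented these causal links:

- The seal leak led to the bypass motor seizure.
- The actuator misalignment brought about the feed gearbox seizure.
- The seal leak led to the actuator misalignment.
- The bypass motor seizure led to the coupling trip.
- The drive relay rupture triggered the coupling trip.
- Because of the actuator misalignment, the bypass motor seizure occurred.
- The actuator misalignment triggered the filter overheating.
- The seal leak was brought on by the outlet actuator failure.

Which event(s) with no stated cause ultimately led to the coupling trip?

Tracing upstream from the coupling trip: the coupling trip ← the bypass motor seizure ← the seal leak ← the outlet actuator failure.
A separate upstream branch: the coupling trip ← the drive relay rupture.
Each of those chain origins has no stated cause.

the drive relay rupture, the outlet actuator failure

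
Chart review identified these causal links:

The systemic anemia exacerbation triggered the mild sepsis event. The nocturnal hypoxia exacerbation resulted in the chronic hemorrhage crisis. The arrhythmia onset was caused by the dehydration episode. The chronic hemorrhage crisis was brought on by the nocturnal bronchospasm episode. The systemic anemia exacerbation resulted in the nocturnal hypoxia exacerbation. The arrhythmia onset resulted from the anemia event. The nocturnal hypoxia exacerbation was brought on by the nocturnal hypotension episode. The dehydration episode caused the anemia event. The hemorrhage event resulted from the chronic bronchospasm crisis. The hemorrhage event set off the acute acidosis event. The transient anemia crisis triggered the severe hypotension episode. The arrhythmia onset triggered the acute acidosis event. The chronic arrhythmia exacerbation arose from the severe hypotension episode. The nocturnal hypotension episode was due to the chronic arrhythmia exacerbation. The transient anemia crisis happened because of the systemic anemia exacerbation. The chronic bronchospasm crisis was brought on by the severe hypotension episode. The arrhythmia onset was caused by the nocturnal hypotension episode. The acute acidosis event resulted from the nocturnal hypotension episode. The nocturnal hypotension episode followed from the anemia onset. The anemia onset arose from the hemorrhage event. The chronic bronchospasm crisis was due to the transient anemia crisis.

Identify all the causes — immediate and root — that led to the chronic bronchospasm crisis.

the severe hypotension episode, the systemic anemia exacerbation, the transient anemia crisis

Immediate causes of the chronic bronchospasm crisis: the transient anemia crisis, the severe hypotension episode.
Further upstream: the systemic anemia exacerbation.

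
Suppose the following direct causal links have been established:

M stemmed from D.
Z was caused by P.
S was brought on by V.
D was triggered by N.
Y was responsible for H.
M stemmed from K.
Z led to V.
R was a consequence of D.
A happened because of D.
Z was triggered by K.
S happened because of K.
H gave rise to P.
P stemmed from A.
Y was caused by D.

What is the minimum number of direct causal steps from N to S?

6

Shortest chain: N → D → A → P → Z → V → S.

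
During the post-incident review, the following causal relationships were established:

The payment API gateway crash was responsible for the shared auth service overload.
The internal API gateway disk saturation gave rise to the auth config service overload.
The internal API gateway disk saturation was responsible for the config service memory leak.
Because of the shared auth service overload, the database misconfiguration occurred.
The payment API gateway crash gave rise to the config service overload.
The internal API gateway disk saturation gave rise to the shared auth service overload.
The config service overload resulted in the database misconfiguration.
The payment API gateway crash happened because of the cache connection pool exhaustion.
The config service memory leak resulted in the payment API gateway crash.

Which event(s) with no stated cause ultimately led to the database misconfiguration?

the cache connection pool exhaustion, the internal API gateway disk saturation

Tracing upstream from the database misconfiguration: the database misconfiguration ← the shared auth service overload ← the internal API gateway disk saturation.
A separate upstream branch: the database misconfiguration ← the shared auth service overload ← the payment API gateway crash ← the cache connection pool exhaustion.
Each of those chain origins has no stated cause.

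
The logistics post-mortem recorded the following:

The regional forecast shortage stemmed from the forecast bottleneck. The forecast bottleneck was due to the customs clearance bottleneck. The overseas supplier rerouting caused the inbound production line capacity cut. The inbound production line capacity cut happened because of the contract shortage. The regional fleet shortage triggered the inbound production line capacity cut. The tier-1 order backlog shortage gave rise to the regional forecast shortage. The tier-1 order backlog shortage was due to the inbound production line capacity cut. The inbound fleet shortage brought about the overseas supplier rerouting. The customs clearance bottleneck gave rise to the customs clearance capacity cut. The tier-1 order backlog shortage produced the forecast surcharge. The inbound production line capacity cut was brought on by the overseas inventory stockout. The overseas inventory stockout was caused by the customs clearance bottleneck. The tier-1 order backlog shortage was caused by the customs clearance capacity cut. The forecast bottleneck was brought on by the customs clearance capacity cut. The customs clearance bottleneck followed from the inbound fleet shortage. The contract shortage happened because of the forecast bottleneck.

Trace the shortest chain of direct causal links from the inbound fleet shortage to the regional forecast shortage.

the inbound fleet shortage → the customs clearance bottleneck → the forecast bottleneck → the regional forecast shortage

the inbound fleet shortage → the customs clearance bottleneck
the customs clearance bottleneck → the forecast bottleneck
the forecast bottleneck → the regional forecast shortage
Length: 3 steps.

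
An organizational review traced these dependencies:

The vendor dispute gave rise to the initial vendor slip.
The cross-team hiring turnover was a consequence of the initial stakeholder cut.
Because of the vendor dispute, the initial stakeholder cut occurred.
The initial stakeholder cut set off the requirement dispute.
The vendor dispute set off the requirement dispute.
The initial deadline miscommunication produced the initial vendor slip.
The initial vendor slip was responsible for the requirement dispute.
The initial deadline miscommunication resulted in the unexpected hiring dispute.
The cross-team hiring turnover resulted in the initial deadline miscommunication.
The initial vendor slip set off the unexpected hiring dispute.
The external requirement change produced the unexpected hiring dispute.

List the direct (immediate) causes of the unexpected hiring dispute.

Upstream contributors include the vendor dispute, the initial stakeholder cut, the cross-team hiring turnover, but only the external requirement change, the initial deadline miscommunication, the initial vendor slip feed directly into the unexpected hiring dispute.

the external requirement change, the initial deadline miscommunication, the initial vendor slip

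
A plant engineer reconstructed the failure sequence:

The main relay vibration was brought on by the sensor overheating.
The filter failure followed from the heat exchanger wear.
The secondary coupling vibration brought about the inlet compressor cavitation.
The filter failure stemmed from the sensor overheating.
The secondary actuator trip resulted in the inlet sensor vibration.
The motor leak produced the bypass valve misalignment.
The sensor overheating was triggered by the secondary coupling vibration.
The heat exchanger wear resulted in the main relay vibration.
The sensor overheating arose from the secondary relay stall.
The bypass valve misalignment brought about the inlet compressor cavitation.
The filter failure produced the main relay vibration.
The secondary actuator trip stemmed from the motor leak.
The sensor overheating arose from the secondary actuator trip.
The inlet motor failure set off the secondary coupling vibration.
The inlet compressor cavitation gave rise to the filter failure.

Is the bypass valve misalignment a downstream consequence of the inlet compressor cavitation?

No

The inlet compressor cavitation leads to the filter failure, the main relay vibration; the bypass valve misalignment is not among them.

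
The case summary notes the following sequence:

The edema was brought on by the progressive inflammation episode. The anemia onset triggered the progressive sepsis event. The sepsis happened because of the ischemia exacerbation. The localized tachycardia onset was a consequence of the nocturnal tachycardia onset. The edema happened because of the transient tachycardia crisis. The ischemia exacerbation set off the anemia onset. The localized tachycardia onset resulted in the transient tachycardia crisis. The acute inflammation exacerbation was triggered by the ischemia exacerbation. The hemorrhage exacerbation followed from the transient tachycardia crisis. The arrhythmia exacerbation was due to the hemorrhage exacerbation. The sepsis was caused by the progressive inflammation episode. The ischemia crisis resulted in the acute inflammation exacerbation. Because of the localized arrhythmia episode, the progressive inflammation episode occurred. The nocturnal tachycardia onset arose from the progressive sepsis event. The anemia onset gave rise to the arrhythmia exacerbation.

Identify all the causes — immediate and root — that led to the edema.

the anemia onset, the ischemia exacerbation, the localized arrhythmia episode, the localized tachycardia onset, the nocturnal tachycardia onset, the progressive inflammation episode, the progressive sepsis event, the transient tachycardia crisis

Immediate causes of the edema: the progressive inflammation episode, the transient tachycardia crisis.
Further upstream: the ischemia exacerbation, the anemia onset, the localized arrhythmia episode, the progressive sepsis event, the nocturnal tachycardia onset, the localized tachycardia onset.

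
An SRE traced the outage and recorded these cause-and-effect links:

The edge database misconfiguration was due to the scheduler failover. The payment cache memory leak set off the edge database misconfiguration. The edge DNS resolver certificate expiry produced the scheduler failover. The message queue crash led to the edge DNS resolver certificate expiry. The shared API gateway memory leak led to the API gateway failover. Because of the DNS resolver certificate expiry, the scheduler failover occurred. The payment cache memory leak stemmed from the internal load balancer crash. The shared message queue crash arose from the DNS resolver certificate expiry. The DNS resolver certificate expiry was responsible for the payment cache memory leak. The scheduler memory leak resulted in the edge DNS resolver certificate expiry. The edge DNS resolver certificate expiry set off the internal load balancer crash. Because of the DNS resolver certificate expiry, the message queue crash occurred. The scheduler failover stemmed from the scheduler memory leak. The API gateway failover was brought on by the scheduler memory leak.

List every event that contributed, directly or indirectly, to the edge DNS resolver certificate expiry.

Immediate causes of the edge DNS resolver certificate expiry: the scheduler memory leak, the message queue crash.
Further upstream: the DNS resolver certificate expiry.

the DNS resolver certificate expiry, the message queue crash, the scheduler memory leak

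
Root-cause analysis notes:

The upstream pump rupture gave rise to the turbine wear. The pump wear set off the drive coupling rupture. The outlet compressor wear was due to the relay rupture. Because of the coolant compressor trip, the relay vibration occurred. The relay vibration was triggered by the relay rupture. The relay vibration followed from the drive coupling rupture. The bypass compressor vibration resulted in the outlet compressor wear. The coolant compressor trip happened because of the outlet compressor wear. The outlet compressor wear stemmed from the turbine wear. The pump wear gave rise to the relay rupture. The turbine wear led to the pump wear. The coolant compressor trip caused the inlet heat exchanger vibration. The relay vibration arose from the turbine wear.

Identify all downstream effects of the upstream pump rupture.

Direct effects: the turbine wear.
2 steps out: the pump wear, the outlet compressor wear, the relay vibration.
3 steps out: the relay rupture, the coolant compressor trip, the drive coupling rupture.
4 steps out: the inlet heat exchanger vibration.
Not reachable from it: the bypass compressor vibration.

the coolant compressor trip, the drive coupling rupture, the inlet heat exchanger vibration, the outlet compressor wear, the pump wear, the relay rupture, the relay vibration, the turbine wear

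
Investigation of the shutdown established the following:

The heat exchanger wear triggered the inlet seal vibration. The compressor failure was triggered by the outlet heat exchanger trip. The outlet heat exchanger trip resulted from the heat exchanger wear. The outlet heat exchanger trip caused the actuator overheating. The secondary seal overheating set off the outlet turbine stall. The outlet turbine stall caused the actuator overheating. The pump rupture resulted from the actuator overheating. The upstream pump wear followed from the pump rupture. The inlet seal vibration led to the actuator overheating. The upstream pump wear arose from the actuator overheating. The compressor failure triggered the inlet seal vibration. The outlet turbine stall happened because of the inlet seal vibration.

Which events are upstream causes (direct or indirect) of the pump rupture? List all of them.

Immediate cause of the pump rupture: the actuator overheating.
Further upstream: the heat exchanger wear, the outlet heat exchanger trip, the compressor failure, the inlet seal vibration, the outlet turbine stall, the secondary seal overheating.

the actuator overheating, the compressor failure, the heat exchanger wear, the inlet seal vibration, the outlet heat exchanger trip, the outlet turbine stall, the secondary seal overheating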